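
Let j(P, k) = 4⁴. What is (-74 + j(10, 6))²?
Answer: 33124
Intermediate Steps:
j(P, k) = 256
(-74 + j(10, 6))² = (-74 + 256)² = 182² = 33124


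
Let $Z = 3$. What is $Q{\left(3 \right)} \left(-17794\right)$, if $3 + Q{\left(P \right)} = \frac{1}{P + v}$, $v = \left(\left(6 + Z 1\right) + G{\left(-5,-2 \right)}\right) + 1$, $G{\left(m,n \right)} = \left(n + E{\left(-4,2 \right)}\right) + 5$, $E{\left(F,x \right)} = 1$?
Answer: $\frac{889700}{17} \approx 52335.0$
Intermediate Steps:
$G{\left(m,n \right)} = 6 + n$ ($G{\left(m,n \right)} = \left(n + 1\right) + 5 = \left(1 + n\right) + 5 = 6 + n$)
$v = 14$ ($v = \left(\left(6 + 3 \cdot 1\right) + \left(6 - 2\right)\right) + 1 = \left(\left(6 + 3\right) + 4\right) + 1 = \left(9 + 4\right) + 1 = 13 + 1 = 14$)
$Q{\left(P \right)} = -3 + \frac{1}{14 + P}$ ($Q{\left(P \right)} = -3 + \frac{1}{P + 14} = -3 + \frac{1}{14 + P}$)
$Q{\left(3 \right)} \left(-17794\right) = \frac{-41 - 9}{14 + 3} \left(-17794\right) = \frac{-41 - 9}{17} \left(-17794\right) = \frac{1}{17} \left(-50\right) \left(-17794\right) = \left(- \frac{50}{17}\right) \left(-17794\right) = \frac{889700}{17}$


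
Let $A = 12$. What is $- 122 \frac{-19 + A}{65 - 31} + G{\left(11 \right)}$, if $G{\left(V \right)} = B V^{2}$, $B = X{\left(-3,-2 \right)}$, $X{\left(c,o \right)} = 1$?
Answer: $\frac{2484}{17} \approx 146.12$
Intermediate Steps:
$B = 1$
$G{\left(V \right)} = V^{2}$ ($G{\left(V \right)} = 1 V^{2} = V^{2}$)
$- 122 \frac{-19 + A}{65 - 31} + G{\left(11 \right)} = - 122 \frac{-19 + 12}{65 - 31} + 11^{2} = - 122 \left(- \frac{7}{34}\right) + 121 = - 122 \left(\left(-7\right) \frac{1}{34}\right) + 121 = \left(-122\right) \left(- \frac{7}{34}\right) + 121 = \frac{427}{17} + 121 = \frac{2484}{17}$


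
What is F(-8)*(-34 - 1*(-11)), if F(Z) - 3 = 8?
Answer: -253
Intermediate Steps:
F(Z) = 11 (F(Z) = 3 + 8 = 11)
F(-8)*(-34 - 1*(-11)) = 11*(-34 - 1*(-11)) = 11*(-34 + 11) = 11*(-23) = -253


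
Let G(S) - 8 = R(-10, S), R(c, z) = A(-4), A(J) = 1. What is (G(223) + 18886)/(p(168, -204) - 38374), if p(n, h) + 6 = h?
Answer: -18895/38584 ≈ -0.48971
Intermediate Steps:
p(n, h) = -6 + h
R(c, z) = 1
G(S) = 9 (G(S) = 8 + 1 = 9)
(G(223) + 18886)/(p(168, -204) - 38374) = (9 + 18886)/((-6 - 204) - 38374) = 18895/(-210 - 38374) = 18895/(-38584) = 18895*(-1/38584) = -18895/38584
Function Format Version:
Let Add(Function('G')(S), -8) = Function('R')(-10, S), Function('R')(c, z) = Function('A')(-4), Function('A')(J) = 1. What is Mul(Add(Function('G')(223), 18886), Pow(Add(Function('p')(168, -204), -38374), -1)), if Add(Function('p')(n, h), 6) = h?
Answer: Rational(-18895, 38584) ≈ -0.48971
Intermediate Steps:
Function('p')(n, h) = Add(-6, h)
Function('R')(c, z) = 1
Function('G')(S) = 9 (Function('G')(S) = Add(8, 1) = 9)
Mul(Add(Function('G')(223), 18886), Pow(Add(Function('p')(168, -204), -38374), -1)) = Mul(Add(9, 18886), Pow(Add(Add(-6, -204), -38374), -1)) = Mul(18895, Pow(Add(-210, -38374), -1)) = Mul(18895, Pow(-38584, -1)) = Mul(18895, Rational(-1, 38584)) = Rational(-18895, 38584)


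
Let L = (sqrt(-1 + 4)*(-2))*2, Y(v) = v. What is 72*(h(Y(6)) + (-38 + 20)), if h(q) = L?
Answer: -1296 - 288*sqrt(3) ≈ -1794.8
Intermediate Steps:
L = -4*sqrt(3) (L = (sqrt(3)*(-2))*2 = -2*sqrt(3)*2 = -4*sqrt(3) ≈ -6.9282)
h(q) = -4*sqrt(3)
72*(h(Y(6)) + (-38 + 20)) = 72*(-4*sqrt(3) + (-38 + 20)) = 72*(-4*sqrt(3) - 18) = 72*(-18 - 4*sqrt(3)) = -1296 - 288*sqrt(3)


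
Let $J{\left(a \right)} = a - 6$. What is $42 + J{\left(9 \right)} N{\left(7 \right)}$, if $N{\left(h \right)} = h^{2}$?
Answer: $189$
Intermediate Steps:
$J{\left(a \right)} = -6 + a$ ($J{\left(a \right)} = a - 6 = -6 + a$)
$42 + J{\left(9 \right)} N{\left(7 \right)} = 42 + \left(-6 + 9\right) 7^{2} = 42 + 3 \cdot 49 = 42 + 147 = 189$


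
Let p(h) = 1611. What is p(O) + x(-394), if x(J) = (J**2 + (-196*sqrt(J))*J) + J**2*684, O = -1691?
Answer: 106338271 + 77224*I*sqrt(394) ≈ 1.0634e+8 + 1.5329e+6*I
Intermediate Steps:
x(J) = -196*J**(3/2) + 685*J**2 (x(J) = (J**2 - 196*J**(3/2)) + 684*J**2 = -196*J**(3/2) + 685*J**2)
p(O) + x(-394) = 1611 + (-(-77224)*I*sqrt(394) + 685*(-394)**2) = 1611 + (-(-77224)*I*sqrt(394) + 685*155236) = 1611 + (77224*I*sqrt(394) + 106336660) = 1611 + (106336660 + 77224*I*sqrt(394)) = 106338271 + 77224*I*sqrt(394)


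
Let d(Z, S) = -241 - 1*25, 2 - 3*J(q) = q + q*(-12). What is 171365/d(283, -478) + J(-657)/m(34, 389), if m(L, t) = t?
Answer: -201904805/310422 ≈ -650.42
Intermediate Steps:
J(q) = ⅔ + 11*q/3 (J(q) = ⅔ - (q + q*(-12))/3 = ⅔ - (q - 12*q)/3 = ⅔ - (-11)*q/3 = ⅔ + 11*q/3)
d(Z, S) = -266 (d(Z, S) = -241 - 25 = -266)
171365/d(283, -478) + J(-657)/m(34, 389) = 171365/(-266) + (⅔ + (11/3)*(-657))/389 = 171365*(-1/266) + (⅔ - 2409)*(1/389) = -171365/266 - 7225/3*1/389 = -171365/266 - 7225/1167 = -201904805/310422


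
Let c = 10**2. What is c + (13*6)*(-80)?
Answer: -6140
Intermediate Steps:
c = 100
c + (13*6)*(-80) = 100 + (13*6)*(-80) = 100 + 78*(-80) = 100 - 6240 = -6140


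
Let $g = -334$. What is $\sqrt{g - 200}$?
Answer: $i \sqrt{534} \approx 23.108 i$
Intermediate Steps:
$\sqrt{g - 200} = \sqrt{-334 - 200} = \sqrt{-534} = i \sqrt{534}$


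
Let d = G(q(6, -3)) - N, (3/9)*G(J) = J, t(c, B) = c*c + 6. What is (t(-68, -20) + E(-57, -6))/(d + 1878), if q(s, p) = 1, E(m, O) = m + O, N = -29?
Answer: 4567/1910 ≈ 2.3911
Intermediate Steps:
E(m, O) = O + m
t(c, B) = 6 + c² (t(c, B) = c² + 6 = 6 + c²)
G(J) = 3*J
d = 32 (d = 3*1 - 1*(-29) = 3 + 29 = 32)
(t(-68, -20) + E(-57, -6))/(d + 1878) = ((6 + (-68)²) + (-6 - 57))/(32 + 1878) = ((6 + 4624) - 63)/1910 = (4630 - 63)*(1/1910) = 4567*(1/1910) = 4567/1910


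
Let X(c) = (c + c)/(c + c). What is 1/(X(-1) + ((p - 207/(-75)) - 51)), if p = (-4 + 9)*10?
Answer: 25/69 ≈ 0.36232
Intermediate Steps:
p = 50 (p = 5*10 = 50)
X(c) = 1 (X(c) = (2*c)/((2*c)) = (2*c)*(1/(2*c)) = 1)
1/(X(-1) + ((p - 207/(-75)) - 51)) = 1/(1 + ((50 - 207/(-75)) - 51)) = 1/(1 + ((50 - 207*(-1/75)) - 51)) = 1/(1 + ((50 + 69/25) - 51)) = 1/(1 + (1319/25 - 51)) = 1/(1 + 44/25) = 1/(69/25) = 25/69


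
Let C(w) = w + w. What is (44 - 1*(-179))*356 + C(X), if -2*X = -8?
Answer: 79396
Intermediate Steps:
X = 4 (X = -½*(-8) = 4)
C(w) = 2*w
(44 - 1*(-179))*356 + C(X) = (44 - 1*(-179))*356 + 2*4 = (44 + 179)*356 + 8 = 223*356 + 8 = 79388 + 8 = 79396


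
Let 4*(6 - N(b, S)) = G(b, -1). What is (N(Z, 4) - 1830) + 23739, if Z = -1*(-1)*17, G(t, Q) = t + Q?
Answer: 21911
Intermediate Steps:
G(t, Q) = Q + t
Z = 17 (Z = 1*17 = 17)
N(b, S) = 25/4 - b/4 (N(b, S) = 6 - (-1 + b)/4 = 6 + (1/4 - b/4) = 25/4 - b/4)
(N(Z, 4) - 1830) + 23739 = ((25/4 - 1/4*17) - 1830) + 23739 = ((25/4 - 17/4) - 1830) + 23739 = (2 - 1830) + 23739 = -1828 + 23739 = 21911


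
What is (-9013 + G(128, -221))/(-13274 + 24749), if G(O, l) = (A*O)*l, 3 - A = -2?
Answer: -16717/1275 ≈ -13.111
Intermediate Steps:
A = 5 (A = 3 - 1*(-2) = 3 + 2 = 5)
G(O, l) = 5*O*l (G(O, l) = (5*O)*l = 5*O*l)
(-9013 + G(128, -221))/(-13274 + 24749) = (-9013 + 5*128*(-221))/(-13274 + 24749) = (-9013 - 141440)/11475 = -150453*1/11475 = -16717/1275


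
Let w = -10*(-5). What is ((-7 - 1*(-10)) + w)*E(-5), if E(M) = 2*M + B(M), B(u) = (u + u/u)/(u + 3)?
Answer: -424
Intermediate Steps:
B(u) = (1 + u)/(3 + u) (B(u) = (u + 1)/(3 + u) = (1 + u)/(3 + u))
w = 50
E(M) = 2*M + (1 + M)/(3 + M)
((-7 - 1*(-10)) + w)*E(-5) = ((-7 - 1*(-10)) + 50)*((1 - 5 + 2*(-5)*(3 - 5))/(3 - 5)) = ((-7 + 10) + 50)*((1 - 5 + 2*(-5)*(-2))/(-2)) = (3 + 50)*(-(1 - 5 + 20)/2) = 53*(-½*16) = 53*(-8) = -424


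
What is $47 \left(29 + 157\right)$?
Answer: $8742$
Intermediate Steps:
$47 \left(29 + 157\right) = 47 \cdot 186 = 8742$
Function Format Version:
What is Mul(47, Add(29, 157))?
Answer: 8742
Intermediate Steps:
Mul(47, Add(29, 157)) = Mul(47, 186) = 8742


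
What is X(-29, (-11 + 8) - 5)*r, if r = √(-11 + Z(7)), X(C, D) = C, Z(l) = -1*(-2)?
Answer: -87*I ≈ -87.0*I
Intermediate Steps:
Z(l) = 2
r = 3*I (r = √(-11 + 2) = √(-9) = 3*I ≈ 3.0*I)
X(-29, (-11 + 8) - 5)*r = -87*I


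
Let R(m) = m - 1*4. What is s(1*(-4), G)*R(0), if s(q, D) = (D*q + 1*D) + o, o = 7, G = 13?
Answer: 128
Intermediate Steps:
s(q, D) = 7 + D + D*q (s(q, D) = (D*q + 1*D) + 7 = (D*q + D) + 7 = (D + D*q) + 7 = 7 + D + D*q)
R(m) = -4 + m (R(m) = m - 4 = -4 + m)
s(1*(-4), G)*R(0) = (7 + 13 + 13*(1*(-4)))*(-4 + 0) = (7 + 13 + 13*(-4))*(-4) = (7 + 13 - 52)*(-4) = -32*(-4) = 128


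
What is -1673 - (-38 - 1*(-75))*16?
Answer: -2265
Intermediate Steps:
-1673 - (-38 - 1*(-75))*16 = -1673 - (-38 + 75)*16 = -1673 - 37*16 = -1673 - 1*592 = -1673 - 592 = -2265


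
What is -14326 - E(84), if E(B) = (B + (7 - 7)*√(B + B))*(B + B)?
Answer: -28438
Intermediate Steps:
E(B) = 2*B² (E(B) = (B + 0*√(2*B))*(2*B) = (B + 0*(√2*√B))*(2*B) = (B + 0)*(2*B) = B*(2*B) = 2*B²)
-14326 - E(84) = -14326 - 2*84² = -14326 - 2*7056 = -14326 - 1*14112 = -14326 - 14112 = -28438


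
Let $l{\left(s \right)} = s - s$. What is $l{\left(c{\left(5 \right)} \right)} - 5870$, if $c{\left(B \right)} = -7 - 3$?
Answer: $-5870$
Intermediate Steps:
$c{\left(B \right)} = -10$
$l{\left(s \right)} = 0$
$l{\left(c{\left(5 \right)} \right)} - 5870 = 0 - 5870 = -5870$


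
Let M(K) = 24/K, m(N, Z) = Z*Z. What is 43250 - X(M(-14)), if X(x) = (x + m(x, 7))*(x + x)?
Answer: 2127194/49 ≈ 43412.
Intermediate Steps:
m(N, Z) = Z²
X(x) = 2*x*(49 + x) (X(x) = (x + 7²)*(x + x) = (x + 49)*(2*x) = (49 + x)*(2*x) = 2*x*(49 + x))
43250 - X(M(-14)) = 43250 - 2*24/(-14)*(49 + 24/(-14)) = 43250 - 2*24*(-1/14)*(49 + 24*(-1/14)) = 43250 - 2*(-12)*(49 - 12/7)/7 = 43250 - 2*(-12)*331/(7*7) = 43250 - 1*(-7944/49) = 43250 + 7944/49 = 2127194/49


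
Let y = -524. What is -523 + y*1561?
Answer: -818487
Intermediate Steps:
-523 + y*1561 = -523 - 524*1561 = -523 - 817964 = -818487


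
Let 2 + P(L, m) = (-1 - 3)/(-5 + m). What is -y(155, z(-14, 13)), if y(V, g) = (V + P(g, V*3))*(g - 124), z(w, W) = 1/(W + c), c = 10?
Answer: 50160494/2645 ≈ 18964.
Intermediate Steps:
P(L, m) = -2 - 4/(-5 + m) (P(L, m) = -2 + (-1 - 3)/(-5 + m) = -2 - 4/(-5 + m))
z(w, W) = 1/(10 + W) (z(w, W) = 1/(W + 10) = 1/(10 + W))
y(V, g) = (-124 + g)*(V + 2*(3 - 3*V)/(-5 + 3*V)) (y(V, g) = (V + 2*(3 - V*3)/(-5 + V*3))*(g - 124) = (V + 2*(3 - 3*V)/(-5 + 3*V))*(-124 + g) = (-124 + g)*(V + 2*(3 - 3*V)/(-5 + 3*V)))
-y(155, z(-14, 13)) = -(-744 + 744*155 - 6*(-1 + 155)/(10 + 13) + 155*(-124 + 1/(10 + 13))*(-5 + 3*155))/(-5 + 3*155) = -(-744 + 115320 - 6*154/23 + 155*(-124 + 1/23)*(-5 + 465))/(-5 + 465) = -(-744 + 115320 - 6*1/23*154 + 155*(-124 + 1/23)*460)/460 = -(-744 + 115320 - 924/23 + 155*(-2851/23)*460)/460 = -(-744 + 115320 - 924/23 - 8838100)/460 = -(-200641976)/(460*23) = -1*(-50160494/2645) = 50160494/2645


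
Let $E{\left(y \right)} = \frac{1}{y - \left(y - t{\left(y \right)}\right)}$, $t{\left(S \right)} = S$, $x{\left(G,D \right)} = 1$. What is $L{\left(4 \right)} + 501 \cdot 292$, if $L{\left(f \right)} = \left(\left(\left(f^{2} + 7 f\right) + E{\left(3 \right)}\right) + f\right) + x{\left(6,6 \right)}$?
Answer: $\frac{439024}{3} \approx 1.4634 \cdot 10^{5}$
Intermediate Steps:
$E{\left(y \right)} = \frac{1}{y}$ ($E{\left(y \right)} = \frac{1}{y + \left(y - y\right)} = \frac{1}{y + 0} = \frac{1}{y}$)
$L{\left(f \right)} = \frac{4}{3} + f^{2} + 8 f$ ($L{\left(f \right)} = \left(\left(\left(f^{2} + 7 f\right) + \frac{1}{3}\right) + f\right) + 1 = \left(\left(\frac{1}{3} + f^{2} + 7 f\right) + f\right) + 1 = \left(\frac{1}{3} + f^{2} + 8 f\right) + 1 = \frac{4}{3} + f^{2} + 8 f$)
$L{\left(4 \right)} + 501 \cdot 292 = \left(\frac{4}{3} + 4^{2} + 8 \cdot 4\right) + 501 \cdot 292 = \left(\frac{4}{3} + 16 + 32\right) + 146292 = \frac{148}{3} + 146292 = \frac{439024}{3}$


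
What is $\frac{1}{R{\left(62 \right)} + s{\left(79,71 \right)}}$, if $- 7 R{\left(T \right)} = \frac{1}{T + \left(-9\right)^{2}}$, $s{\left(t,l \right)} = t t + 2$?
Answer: $\frac{1001}{6249242} \approx 0.00016018$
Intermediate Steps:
$s{\left(t,l \right)} = 2 + t^{2}$ ($s{\left(t,l \right)} = t^{2} + 2 = 2 + t^{2}$)
$R{\left(T \right)} = - \frac{1}{7 \left(81 + T\right)}$ ($R{\left(T \right)} = - \frac{1}{7 \left(T + \left(-9\right)^{2}\right)} = - \frac{1}{7 \left(T + 81\right)} = - \frac{1}{7 \left(81 + T\right)}$)
$\frac{1}{R{\left(62 \right)} + s{\left(79,71 \right)}} = \frac{1}{- \frac{1}{567 + 7 \cdot 62} + \left(2 + 79^{2}\right)} = \frac{1}{- \frac{1}{567 + 434} + \left(2 + 6241\right)} = \frac{1}{- \frac{1}{1001} + 6243} = \frac{1}{\frac{6249242}{1001}} = \frac{1001}{6249242}$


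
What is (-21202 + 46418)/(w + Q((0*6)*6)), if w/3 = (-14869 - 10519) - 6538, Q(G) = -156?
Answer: -12608/47967 ≈ -0.26285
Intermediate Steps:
w = -95778 (w = 3*((-14869 - 10519) - 6538) = 3*(-25388 - 6538) = 3*(-31926) = -95778)
(-21202 + 46418)/(w + Q((0*6)*6)) = (-21202 + 46418)/(-95778 - 156) = 25216/(-95934) = 25216*(-1/95934) = -12608/47967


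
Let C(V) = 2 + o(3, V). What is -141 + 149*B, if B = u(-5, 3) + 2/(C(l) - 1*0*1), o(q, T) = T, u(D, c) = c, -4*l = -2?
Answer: 2126/5 ≈ 425.20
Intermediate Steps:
l = ½ (l = -¼*(-2) = ½ ≈ 0.50000)
C(V) = 2 + V
B = 19/5 (B = 3 + 2/((2 + ½) - 1*0*1) = 3 + 2/(5/2 + 0*1) = 3 + 2/(5/2 + 0) = 3 + 2/(5/2) = 3 + 2*(⅖) = 3 + ⅘ = 19/5 ≈ 3.8000)
-141 + 149*B = -141 + 149*(19/5) = -141 + 2831/5 = 2126/5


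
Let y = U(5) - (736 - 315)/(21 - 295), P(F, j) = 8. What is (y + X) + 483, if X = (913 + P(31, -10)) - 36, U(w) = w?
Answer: 376623/274 ≈ 1374.5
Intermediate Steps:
y = 1791/274 (y = 5 - (736 - 315)/(21 - 295) = 5 - 421/(-274) = 5 - 421*(-1)/274 = 5 - 1*(-421/274) = 5 + 421/274 = 1791/274 ≈ 6.5365)
X = 885 (X = (913 + 8) - 36 = 921 - 36 = 885)
(y + X) + 483 = (1791/274 + 885) + 483 = 244281/274 + 483 = 376623/274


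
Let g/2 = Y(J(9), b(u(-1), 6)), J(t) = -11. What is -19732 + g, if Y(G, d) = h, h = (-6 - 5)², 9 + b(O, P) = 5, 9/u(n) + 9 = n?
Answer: -19490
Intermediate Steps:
u(n) = 9/(-9 + n)
b(O, P) = -4 (b(O, P) = -9 + 5 = -4)
h = 121 (h = (-11)² = 121)
Y(G, d) = 121
g = 242 (g = 2*121 = 242)
-19732 + g = -19732 + 242 = -19490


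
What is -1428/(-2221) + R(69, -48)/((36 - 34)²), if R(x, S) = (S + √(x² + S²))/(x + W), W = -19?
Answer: 22374/55525 + 3*√785/200 ≈ 0.82322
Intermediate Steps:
R(x, S) = (S + √(S² + x²))/(-19 + x) (R(x, S) = (S + √(x² + S²))/(x - 19) = (S + √(S² + x²))/(-19 + x))
-1428/(-2221) + R(69, -48)/((36 - 34)²) = -1428/(-2221) + ((-48 + √((-48)² + 69²))/(-19 + 69))/((36 - 34)²) = -1428*(-1/2221) + ((-48 + √(2304 + 4761))/50)/(2²) = 1428/2221 + ((-48 + √7065)/50)/4 = 1428/2221 + ((-48 + 3*√785)/50)*(¼) = 1428/2221 + (-24/25 + 3*√785/50)*(¼) = 1428/2221 + (-6/25 + 3*√785/200) = 22374/55525 + 3*√785/200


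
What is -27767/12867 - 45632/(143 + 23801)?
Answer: -156499999/38510931 ≈ -4.0638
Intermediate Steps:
-27767/12867 - 45632/(143 + 23801) = -27767*1/12867 - 45632/23944 = -27767/12867 - 45632*1/23944 = -27767/12867 - 5704/2993 = -156499999/38510931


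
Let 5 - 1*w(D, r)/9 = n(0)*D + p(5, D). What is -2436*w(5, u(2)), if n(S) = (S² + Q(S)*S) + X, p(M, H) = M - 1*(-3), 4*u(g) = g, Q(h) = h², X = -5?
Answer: -482328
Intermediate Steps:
u(g) = g/4
p(M, H) = 3 + M (p(M, H) = M + 3 = 3 + M)
n(S) = -5 + S² + S³ (n(S) = (S² + S²*S) - 5 = (S² + S³) - 5 = -5 + S² + S³)
w(D, r) = -27 + 45*D (w(D, r) = 45 - 9*((-5 + 0² + 0³)*D + (3 + 5)) = 45 - 9*((-5 + 0 + 0)*D + 8) = 45 - 9*(-5*D + 8) = 45 - 9*(8 - 5*D) = 45 + (-72 + 45*D) = -27 + 45*D)
-2436*w(5, u(2)) = -2436*(-27 + 45*5) = -2436*(-27 + 225) = -2436*198 = -482328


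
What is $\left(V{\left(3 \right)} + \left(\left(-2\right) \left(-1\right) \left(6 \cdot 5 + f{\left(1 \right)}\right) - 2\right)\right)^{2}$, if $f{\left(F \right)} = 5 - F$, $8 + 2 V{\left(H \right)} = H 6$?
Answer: $5041$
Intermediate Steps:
$V{\left(H \right)} = -4 + 3 H$ ($V{\left(H \right)} = -4 + \frac{H 6}{2} = -4 + \frac{6 H}{2} = -4 + 3 H$)
$\left(V{\left(3 \right)} + \left(\left(-2\right) \left(-1\right) \left(6 \cdot 5 + f{\left(1 \right)}\right) - 2\right)\right)^{2} = \left(\left(-4 + 3 \cdot 3\right) - \left(2 - \left(-2\right) \left(-1\right) \left(6 \cdot 5 + \left(5 - 1\right)\right)\right)\right)^{2} = \left(\left(-4 + 9\right) - \left(2 - 2 \left(30 + \left(5 - 1\right)\right)\right)\right)^{2} = \left(5 - \left(2 - 2 \left(30 + 4\right)\right)\right)^{2} = \left(5 + \left(2 \cdot 34 - 2\right)\right)^{2} = \left(5 + \left(68 - 2\right)\right)^{2} = \left(5 + 66\right)^{2} = 71^{2} = 5041$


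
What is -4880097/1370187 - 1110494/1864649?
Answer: -1180139159259/283879757707 ≈ -4.1572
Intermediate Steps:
-4880097/1370187 - 1110494/1864649 = -4880097*1/1370187 - 1110494*1/1864649 = -542233/152243 - 1110494/1864649 = -1180139159259/283879757707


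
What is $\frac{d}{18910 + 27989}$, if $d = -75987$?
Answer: $- \frac{8443}{5211} \approx -1.6202$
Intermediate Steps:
$\frac{d}{18910 + 27989} = - \frac{75987}{18910 + 27989} = - \frac{75987}{46899} = \left(-75987\right) \frac{1}{46899} = - \frac{8443}{5211}$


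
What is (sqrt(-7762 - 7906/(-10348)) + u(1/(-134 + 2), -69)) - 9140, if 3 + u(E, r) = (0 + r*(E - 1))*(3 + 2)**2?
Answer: -325817/44 + I*sqrt(207770429490)/5174 ≈ -7404.9 + 88.098*I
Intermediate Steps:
u(E, r) = -3 + 25*r*(-1 + E) (u(E, r) = -3 + (0 + r*(E - 1))*(3 + 2)**2 = -3 + (0 + r*(-1 + E))*5**2 = -3 + (r*(-1 + E))*25 = -3 + 25*r*(-1 + E))
(sqrt(-7762 - 7906/(-10348)) + u(1/(-134 + 2), -69)) - 9140 = (sqrt(-7762 - 7906/(-10348)) + (-3 - 25*(-69) + 25*(-69)/(-134 + 2))) - 9140 = (sqrt(-7762 - 7906*(-1/10348)) + (-3 + 1725 + 25*(-69)/(-132))) - 9140 = (sqrt(-7762 + 3953/5174) + (-3 + 1725 + 25*(-1/132)*(-69))) - 9140 = (sqrt(-40156635/5174) + (-3 + 1725 + 575/44)) - 9140 = (I*sqrt(207770429490)/5174 + 76343/44) - 9140 = (76343/44 + I*sqrt(207770429490)/5174) - 9140 = -325817/44 + I*sqrt(207770429490)/5174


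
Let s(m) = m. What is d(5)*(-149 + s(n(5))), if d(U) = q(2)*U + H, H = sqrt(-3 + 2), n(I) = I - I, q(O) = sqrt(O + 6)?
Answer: -1490*sqrt(2) - 149*I ≈ -2107.2 - 149.0*I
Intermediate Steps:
q(O) = sqrt(6 + O)
n(I) = 0
H = I (H = sqrt(-1) = I ≈ 1.0*I)
d(U) = I + 2*U*sqrt(2) (d(U) = sqrt(6 + 2)*U + I = sqrt(8)*U + I = (2*sqrt(2))*U + I = 2*U*sqrt(2) + I = I + 2*U*sqrt(2))
d(5)*(-149 + s(n(5))) = (I + 2*5*sqrt(2))*(-149 + 0) = (I + 10*sqrt(2))*(-149) = -1490*sqrt(2) - 149*I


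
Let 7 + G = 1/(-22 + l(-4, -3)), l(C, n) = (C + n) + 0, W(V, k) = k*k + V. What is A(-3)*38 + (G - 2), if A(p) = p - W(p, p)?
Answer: -10180/29 ≈ -351.03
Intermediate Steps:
W(V, k) = V + k² (W(V, k) = k² + V = V + k²)
l(C, n) = C + n
G = -204/29 (G = -7 + 1/(-22 + (-4 - 3)) = -7 + 1/(-22 - 7) = -7 + 1/(-29) = -7 - 1/29 = -204/29 ≈ -7.0345)
A(p) = -p² (A(p) = p - (p + p²) = p + (-p - p²) = -p²)
A(-3)*38 + (G - 2) = -1*(-3)²*38 + (-204/29 - 2) = -1*9*38 - 262/29 = -9*38 - 262/29 = -342 - 262/29 = -10180/29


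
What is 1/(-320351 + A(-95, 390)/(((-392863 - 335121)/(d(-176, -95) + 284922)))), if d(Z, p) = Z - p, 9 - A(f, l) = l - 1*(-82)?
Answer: -727984/233078521001 ≈ -3.1233e-6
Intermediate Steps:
A(f, l) = -73 - l (A(f, l) = 9 - (l - 1*(-82)) = 9 - (l + 82) = 9 - (82 + l) = 9 + (-82 - l) = -73 - l)
1/(-320351 + A(-95, 390)/(((-392863 - 335121)/(d(-176, -95) + 284922)))) = 1/(-320351 + (-73 - 1*390)/(((-392863 - 335121)/((-176 - 1*(-95)) + 284922)))) = 1/(-320351 + (-73 - 390)/((-727984/((-176 + 95) + 284922)))) = 1/(-320351 - 463/((-727984/(-81 + 284922)))) = 1/(-320351 - 463/((-727984/284841))) = 1/(-320351 - 463/((-727984*1/284841))) = 1/(-320351 - 463/(-727984/284841)) = 1/(-320351 - 463*(-284841/727984)) = 1/(-320351 + 131881383/727984) = 1/(-233078521001/727984) = -727984/233078521001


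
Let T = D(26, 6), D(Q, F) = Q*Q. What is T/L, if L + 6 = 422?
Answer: 13/8 ≈ 1.6250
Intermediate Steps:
D(Q, F) = Q**2
L = 416 (L = -6 + 422 = 416)
T = 676 (T = 26**2 = 676)
T/L = 676/416 = 676*(1/416) = 13/8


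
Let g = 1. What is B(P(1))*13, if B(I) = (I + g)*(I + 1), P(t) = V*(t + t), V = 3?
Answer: 637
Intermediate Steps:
P(t) = 6*t (P(t) = 3*(t + t) = 3*(2*t) = 6*t)
B(I) = (1 + I)**2 (B(I) = (I + 1)*(I + 1) = (1 + I)*(1 + I) = (1 + I)**2)
B(P(1))*13 = (1 + (6*1)**2 + 2*(6*1))*13 = (1 + 6**2 + 2*6)*13 = (1 + 36 + 12)*13 = 49*13 = 637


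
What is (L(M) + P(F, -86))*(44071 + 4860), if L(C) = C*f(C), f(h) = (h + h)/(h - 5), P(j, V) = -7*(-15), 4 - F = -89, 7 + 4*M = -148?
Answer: 24905879/14 ≈ 1.7790e+6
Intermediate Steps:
M = -155/4 (M = -7/4 + (1/4)*(-148) = -7/4 - 37 = -155/4 ≈ -38.750)
F = 93 (F = 4 - 1*(-89) = 4 + 89 = 93)
P(j, V) = 105
f(h) = 2*h/(-5 + h) (f(h) = (2*h)/(-5 + h) = 2*h/(-5 + h))
L(C) = 2*C**2/(-5 + C) (L(C) = C*(2*C/(-5 + C)) = 2*C**2/(-5 + C))
(L(M) + P(F, -86))*(44071 + 4860) = (2*(-155/4)**2/(-5 - 155/4) + 105)*(44071 + 4860) = (2*(24025/16)/(-175/4) + 105)*48931 = (2*(24025/16)*(-4/175) + 105)*48931 = (-961/14 + 105)*48931 = (509/14)*48931 = 24905879/14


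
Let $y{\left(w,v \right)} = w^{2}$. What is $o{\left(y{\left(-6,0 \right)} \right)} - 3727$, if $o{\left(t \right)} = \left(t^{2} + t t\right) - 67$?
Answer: $-1202$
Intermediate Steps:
$o{\left(t \right)} = -67 + 2 t^{2}$ ($o{\left(t \right)} = \left(t^{2} + t^{2}\right) - 67 = 2 t^{2} - 67 = -67 + 2 t^{2}$)
$o{\left(y{\left(-6,0 \right)} \right)} - 3727 = \left(-67 + 2 \left(\left(-6\right)^{2}\right)^{2}\right) - 3727 = \left(-67 + 2 \cdot 36^{2}\right) - 3727 = \left(-67 + 2 \cdot 1296\right) - 3727 = \left(-67 + 2592\right) - 3727 = 2525 - 3727 = -1202$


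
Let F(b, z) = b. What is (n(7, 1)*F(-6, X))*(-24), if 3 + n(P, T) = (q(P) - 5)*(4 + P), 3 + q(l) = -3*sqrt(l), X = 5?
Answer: -13104 - 4752*sqrt(7) ≈ -25677.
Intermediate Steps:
q(l) = -3 - 3*sqrt(l)
n(P, T) = -3 + (-8 - 3*sqrt(P))*(4 + P) (n(P, T) = -3 + ((-3 - 3*sqrt(P)) - 5)*(4 + P) = -3 + (-8 - 3*sqrt(P))*(4 + P))
(n(7, 1)*F(-6, X))*(-24) = ((-35 - 12*sqrt(7) - 8*7 - 21*sqrt(7))*(-6))*(-24) = ((-35 - 12*sqrt(7) - 56 - 21*sqrt(7))*(-6))*(-24) = ((-91 - 33*sqrt(7))*(-6))*(-24) = (546 + 198*sqrt(7))*(-24) = -13104 - 4752*sqrt(7)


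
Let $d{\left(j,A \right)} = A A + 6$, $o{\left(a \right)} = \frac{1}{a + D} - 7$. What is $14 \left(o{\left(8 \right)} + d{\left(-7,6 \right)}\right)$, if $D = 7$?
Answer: $\frac{7364}{15} \approx 490.93$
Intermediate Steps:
$o{\left(a \right)} = -7 + \frac{1}{7 + a}$ ($o{\left(a \right)} = \frac{1}{a + 7} - 7 = \frac{1}{7 + a} - 7 = -7 + \frac{1}{7 + a}$)
$d{\left(j,A \right)} = 6 + A^{2}$ ($d{\left(j,A \right)} = A^{2} + 6 = 6 + A^{2}$)
$14 \left(o{\left(8 \right)} + d{\left(-7,6 \right)}\right) = 14 \left(\frac{-48 - 56}{7 + 8} + \left(6 + 6^{2}\right)\right) = 14 \left(\frac{-48 - 56}{15} + \left(6 + 36\right)\right) = 14 \left(\frac{1}{15} \left(-104\right) + 42\right) = 14 \left(- \frac{104}{15} + 42\right) = 14 \cdot \frac{526}{15} = \frac{7364}{15}$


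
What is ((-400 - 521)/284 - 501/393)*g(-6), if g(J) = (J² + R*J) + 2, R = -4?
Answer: -5210449/18602 ≈ -280.10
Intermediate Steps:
g(J) = 2 + J² - 4*J (g(J) = (J² - 4*J) + 2 = 2 + J² - 4*J)
((-400 - 521)/284 - 501/393)*g(-6) = ((-400 - 521)/284 - 501/393)*(2 + (-6)² - 4*(-6)) = (-921*1/284 - 501*1/393)*(2 + 36 + 24) = (-921/284 - 167/131)*62 = -168079/37204*62 = -5210449/18602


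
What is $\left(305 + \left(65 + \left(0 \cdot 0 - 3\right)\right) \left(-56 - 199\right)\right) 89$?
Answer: $-1379945$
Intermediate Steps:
$\left(305 + \left(65 + \left(0 \cdot 0 - 3\right)\right) \left(-56 - 199\right)\right) 89 = \left(305 + \left(65 + \left(0 - 3\right)\right) \left(-255\right)\right) 89 = \left(305 + \left(65 - 3\right) \left(-255\right)\right) 89 = \left(305 + 62 \left(-255\right)\right) 89 = \left(305 - 15810\right) 89 = \left(-15505\right) 89 = -1379945$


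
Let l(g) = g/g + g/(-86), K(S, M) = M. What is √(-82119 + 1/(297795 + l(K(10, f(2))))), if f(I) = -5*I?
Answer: 2*I*√3366345065907750843/12805233 ≈ 286.56*I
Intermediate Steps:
l(g) = 1 - g/86 (l(g) = 1 + g*(-1/86) = 1 - g/86)
√(-82119 + 1/(297795 + l(K(10, f(2))))) = √(-82119 + 1/(297795 + (1 - (-5)*2/86))) = √(-82119 + 1/(297795 + (1 - 1/86*(-10)))) = √(-82119 + 1/(297795 + (1 + 5/43))) = √(-82119 + 1/(297795 + 48/43)) = √(-82119 + 1/(12805233/43)) = √(-82119 + 43/12805233) = √(-1051552928684/12805233) = 2*I*√3366345065907750843/12805233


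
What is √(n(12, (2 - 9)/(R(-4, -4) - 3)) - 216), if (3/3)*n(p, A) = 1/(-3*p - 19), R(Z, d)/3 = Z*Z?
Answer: 109*I*√55/55 ≈ 14.698*I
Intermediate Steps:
R(Z, d) = 3*Z² (R(Z, d) = 3*(Z*Z) = 3*Z²)
n(p, A) = 1/(-19 - 3*p) (n(p, A) = 1/(-3*p - 19) = 1/(-19 - 3*p))
√(n(12, (2 - 9)/(R(-4, -4) - 3)) - 216) = √(-1/(19 + 3*12) - 216) = √(-1/(19 + 36) - 216) = √(-1/55 - 216) = √(-11881/55) = 109*I*√55/55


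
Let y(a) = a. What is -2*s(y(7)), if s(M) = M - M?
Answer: 0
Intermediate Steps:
s(M) = 0
-2*s(y(7)) = -2*0 = 0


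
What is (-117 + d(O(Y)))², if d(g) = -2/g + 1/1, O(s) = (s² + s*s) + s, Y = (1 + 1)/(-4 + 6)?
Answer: 122500/9 ≈ 13611.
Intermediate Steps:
Y = 1 (Y = 2/2 = 2*(½) = 1)
O(s) = s + 2*s² (O(s) = (s² + s²) + s = 2*s² + s = s + 2*s²)
d(g) = 1 - 2/g (d(g) = -2/g + 1*1 = -2/g + 1 = 1 - 2/g)
(-117 + d(O(Y)))² = (-117 + (-2 + 1*(1 + 2*1))/((1*(1 + 2*1))))² = (-117 + (-2 + 1*(1 + 2))/((1*(1 + 2))))² = (-117 + (-2 + 1*3)/((1*3)))² = (-117 + (-2 + 3)/3)² = (-117 + (⅓)*1)² = (-117 + ⅓)² = (-350/3)² = 122500/9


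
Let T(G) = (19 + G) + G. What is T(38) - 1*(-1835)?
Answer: 1930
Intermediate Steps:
T(G) = 19 + 2*G
T(38) - 1*(-1835) = (19 + 2*38) - 1*(-1835) = (19 + 76) + 1835 = 95 + 1835 = 1930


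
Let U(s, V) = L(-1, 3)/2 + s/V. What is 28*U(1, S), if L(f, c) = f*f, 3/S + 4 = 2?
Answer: -14/3 ≈ -4.6667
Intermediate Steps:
S = -3/2 (S = 3/(-4 + 2) = 3/(-2) = 3*(-1/2) = -3/2 ≈ -1.5000)
L(f, c) = f**2
U(s, V) = 1/2 + s/V (U(s, V) = (-1)**2/2 + s/V = 1*(1/2) + s/V = 1/2 + s/V)
28*U(1, S) = 28*((1 + (1/2)*(-3/2))/(-3/2)) = 28*(-2*(1 - 3/4)/3) = 28*(-2/3*1/4) = 28*(-1/6) = -14/3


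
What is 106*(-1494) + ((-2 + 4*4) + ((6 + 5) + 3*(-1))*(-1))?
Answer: -158358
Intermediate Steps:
106*(-1494) + ((-2 + 4*4) + ((6 + 5) + 3*(-1))*(-1)) = -158364 + ((-2 + 16) + (11 - 3)*(-1)) = -158364 + (14 + 8*(-1)) = -158364 + (14 - 8) = -158364 + 6 = -158358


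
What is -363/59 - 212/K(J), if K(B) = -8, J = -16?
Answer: 2401/118 ≈ 20.347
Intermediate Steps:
-363/59 - 212/K(J) = -363/59 - 212/(-8) = -363*1/59 - 212*(-⅛) = -363/59 + 53/2 = 2401/118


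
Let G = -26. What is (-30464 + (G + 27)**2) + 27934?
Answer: -2529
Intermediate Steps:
(-30464 + (G + 27)**2) + 27934 = (-30464 + (-26 + 27)**2) + 27934 = (-30464 + 1**2) + 27934 = (-30464 + 1) + 27934 = -30463 + 27934 = -2529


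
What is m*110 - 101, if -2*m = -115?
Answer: 6224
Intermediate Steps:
m = 115/2 (m = -½*(-115) = 115/2 ≈ 57.500)
m*110 - 101 = (115/2)*110 - 101 = 6325 - 101 = 6224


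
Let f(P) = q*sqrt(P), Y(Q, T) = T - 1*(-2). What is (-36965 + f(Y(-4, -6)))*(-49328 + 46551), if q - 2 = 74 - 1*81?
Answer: 102651805 + 27770*I ≈ 1.0265e+8 + 27770.0*I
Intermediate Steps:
Y(Q, T) = 2 + T (Y(Q, T) = T + 2 = 2 + T)
q = -5 (q = 2 + (74 - 1*81) = 2 + (74 - 81) = 2 - 7 = -5)
f(P) = -5*sqrt(P)
(-36965 + f(Y(-4, -6)))*(-49328 + 46551) = (-36965 - 5*sqrt(2 - 6))*(-49328 + 46551) = (-36965 - 10*I)*(-2777) = 102651805 + 27770*I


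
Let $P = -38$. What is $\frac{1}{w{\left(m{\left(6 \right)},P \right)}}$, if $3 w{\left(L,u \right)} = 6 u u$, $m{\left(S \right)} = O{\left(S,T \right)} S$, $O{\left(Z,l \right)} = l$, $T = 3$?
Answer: $\frac{1}{2888} \approx 0.00034626$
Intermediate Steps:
$m{\left(S \right)} = 3 S$
$w{\left(L,u \right)} = 2 u^{2}$ ($w{\left(L,u \right)} = \frac{6 u u}{3} = \frac{6 u^{2}}{3} = 2 u^{2}$)
$\frac{1}{w{\left(m{\left(6 \right)},P \right)}} = \frac{1}{2 \left(-38\right)^{2}} = \frac{1}{2 \cdot 1444} = \frac{1}{2888}$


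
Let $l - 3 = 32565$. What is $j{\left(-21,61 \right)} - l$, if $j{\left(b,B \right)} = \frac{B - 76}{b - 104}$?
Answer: $- \frac{814197}{25} \approx -32568.0$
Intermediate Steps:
$l = 32568$ ($l = 3 + 32565 = 32568$)
$j{\left(b,B \right)} = \frac{-76 + B}{-104 + b}$
$j{\left(-21,61 \right)} - l = \frac{-76 + 61}{-104 - 21} - 32568 = \frac{1}{-125} \left(-15\right) - 32568 = \left(- \frac{1}{125}\right) \left(-15\right) - 32568 = \frac{3}{25} - 32568 = - \frac{814197}{25}$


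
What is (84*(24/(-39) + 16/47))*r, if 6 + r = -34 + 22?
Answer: 254016/611 ≈ 415.74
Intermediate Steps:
r = -18 (r = -6 + (-34 + 22) = -6 - 12 = -18)
(84*(24/(-39) + 16/47))*r = (84*(24/(-39) + 16/47))*(-18) = (84*(24*(-1/39) + 16*(1/47)))*(-18) = (84*(-8/13 + 16/47))*(-18) = (84*(-168/611))*(-18) = -14112/611*(-18) = 254016/611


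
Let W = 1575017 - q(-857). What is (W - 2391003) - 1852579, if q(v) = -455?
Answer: -2668110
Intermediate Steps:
W = 1575472 (W = 1575017 - 1*(-455) = 1575017 + 455 = 1575472)
(W - 2391003) - 1852579 = (1575472 - 2391003) - 1852579 = -815531 - 1852579 = -2668110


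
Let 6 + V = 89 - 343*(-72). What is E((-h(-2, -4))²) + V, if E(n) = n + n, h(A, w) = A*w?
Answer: 24907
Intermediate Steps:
V = 24779 (V = -6 + (89 - 343*(-72)) = -6 + (89 + 24696) = -6 + 24785 = 24779)
E(n) = 2*n
E((-h(-2, -4))²) + V = 2*(-(-2)*(-4))² + 24779 = 2*(-1*8)² + 24779 = 2*(-8)² + 24779 = 2*64 + 24779 = 128 + 24779 = 24907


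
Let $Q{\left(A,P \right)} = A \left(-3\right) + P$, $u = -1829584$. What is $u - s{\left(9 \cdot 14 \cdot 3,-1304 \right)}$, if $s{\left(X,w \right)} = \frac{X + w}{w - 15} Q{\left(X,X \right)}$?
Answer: $- \frac{2412521240}{1319} \approx -1.8291 \cdot 10^{6}$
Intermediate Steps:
$Q{\left(A,P \right)} = P - 3 A$ ($Q{\left(A,P \right)} = - 3 A + P = P - 3 A$)
$s{\left(X,w \right)} = - \frac{2 X \left(X + w\right)}{-15 + w}$ ($s{\left(X,w \right)} = \frac{X + w}{w - 15} \left(X - 3 X\right) = \frac{X + w}{-15 + w} \left(- 2 X\right) = - \frac{2 X \left(X + w\right)}{-15 + w}$)
$u - s{\left(9 \cdot 14 \cdot 3,-1304 \right)} = -1829584 - - \frac{2 \cdot 9 \cdot 14 \cdot 3 \left(9 \cdot 14 \cdot 3 - 1304\right)}{-15 - 1304} = -1829584 - - \frac{2 \cdot 126 \cdot 3 \left(126 \cdot 3 - 1304\right)}{-1319} = -1829584 - \left(-2\right) 378 \left(- \frac{1}{1319}\right) \left(378 - 1304\right) = -1829584 - \left(-2\right) 378 \left(- \frac{1}{1319}\right) \left(-926\right) = -1829584 - - \frac{700056}{1319} = -1829584 + \frac{700056}{1319} = - \frac{2412521240}{1319}$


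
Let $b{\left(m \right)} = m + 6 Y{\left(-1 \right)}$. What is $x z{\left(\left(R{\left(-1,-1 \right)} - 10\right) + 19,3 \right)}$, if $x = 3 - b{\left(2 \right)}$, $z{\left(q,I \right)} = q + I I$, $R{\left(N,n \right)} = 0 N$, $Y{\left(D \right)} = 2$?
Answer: $-198$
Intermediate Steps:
$R{\left(N,n \right)} = 0$
$b{\left(m \right)} = 12 + m$ ($b{\left(m \right)} = m + 6 \cdot 2 = m + 12 = 12 + m$)
$z{\left(q,I \right)} = q + I^{2}$
$x = -11$ ($x = 3 - \left(12 + 2\right) = 3 - 14 = -11$)
$x z{\left(\left(R{\left(-1,-1 \right)} - 10\right) + 19,3 \right)} = - 11 \left(\left(\left(0 - 10\right) + 19\right) + 3^{2}\right) = - 11 \left(\left(-10 + 19\right) + 9\right) = - 11 \left(9 + 9\right) = \left(-11\right) 18 = -198$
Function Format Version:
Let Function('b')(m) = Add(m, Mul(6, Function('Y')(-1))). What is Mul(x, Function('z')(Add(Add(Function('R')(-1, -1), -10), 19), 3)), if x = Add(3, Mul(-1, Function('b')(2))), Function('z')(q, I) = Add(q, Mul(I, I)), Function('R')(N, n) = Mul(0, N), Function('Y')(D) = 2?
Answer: -198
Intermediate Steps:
Function('R')(N, n) = 0
Function('b')(m) = Add(12, m) (Function('b')(m) = Add(m, Mul(6, 2)) = Add(m, 12) = Add(12, m))
Function('z')(q, I) = Add(q, Pow(I, 2))
x = -11 (x = Add(3, Mul(-1, Add(12, 2))) = Add(3, Mul(-1, 14)) = Add(3, -14) = -11)
Mul(x, Function('z')(Add(Add(Function('R')(-1, -1), -10), 19), 3)) = Mul(-11, Add(Add(Add(0, -10), 19), Pow(3, 2))) = Mul(-11, Add(Add(-10, 19), 9)) = Mul(-11, Add(9, 9)) = Mul(-11, 18) = -198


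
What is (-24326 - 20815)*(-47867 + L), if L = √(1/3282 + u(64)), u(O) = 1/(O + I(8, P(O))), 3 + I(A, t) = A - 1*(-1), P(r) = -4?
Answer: 2160764247 - 15047*√48130530/19145 ≈ 2.1608e+9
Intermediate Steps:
I(A, t) = -2 + A (I(A, t) = -3 + (A - 1*(-1)) = -3 + (A + 1) = -3 + (1 + A) = -2 + A)
u(O) = 1/(6 + O) (u(O) = 1/(O + (-2 + 8)) = 1/(O + 6) = 1/(6 + O))
L = √48130530/57435 (L = √(1/3282 + 1/(6 + 64)) = √(1/3282 + 1/70) = √(838/57435) = √48130530/57435 ≈ 0.12079)
(-24326 - 20815)*(-47867 + L) = (-24326 - 20815)*(-47867 + √48130530/57435) = -45141*(-47867 + √48130530/57435) = 2160764247 - 15047*√48130530/19145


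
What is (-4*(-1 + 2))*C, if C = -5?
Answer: 20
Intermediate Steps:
(-4*(-1 + 2))*C = -4*(-1 + 2)*(-5) = -4*1*(-5) = -4*(-5) = 20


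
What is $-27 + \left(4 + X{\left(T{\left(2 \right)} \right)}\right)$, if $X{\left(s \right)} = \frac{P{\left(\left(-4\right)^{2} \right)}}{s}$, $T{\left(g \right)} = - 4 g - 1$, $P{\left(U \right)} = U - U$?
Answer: $-23$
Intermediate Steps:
$P{\left(U \right)} = 0$
$T{\left(g \right)} = -1 - 4 g$
$X{\left(s \right)} = 0$ ($X{\left(s \right)} = \frac{0}{s} = 0$)
$-27 + \left(4 + X{\left(T{\left(2 \right)} \right)}\right) = -27 + \left(4 + 0\right) = -27 + 4 = -23$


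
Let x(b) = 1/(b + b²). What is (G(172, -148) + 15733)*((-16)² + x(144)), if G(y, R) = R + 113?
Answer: 41955110569/10440 ≈ 4.0187e+6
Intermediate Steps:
G(y, R) = 113 + R
(G(172, -148) + 15733)*((-16)² + x(144)) = ((113 - 148) + 15733)*((-16)² + 1/(144*(1 + 144))) = (-35 + 15733)*(256 + (1/144)/145) = 15698*(256 + (1/144)*(1/145)) = 15698*(256 + 1/20880) = 15698*(5345281/20880) = 41955110569/10440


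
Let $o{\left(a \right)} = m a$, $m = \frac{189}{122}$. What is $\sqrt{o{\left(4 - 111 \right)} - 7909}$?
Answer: $\frac{i \sqrt{120184762}}{122} \approx 89.86 i$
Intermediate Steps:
$m = \frac{189}{122}$ ($m = 189 \cdot \frac{1}{122} = \frac{189}{122} \approx 1.5492$)
$o{\left(a \right)} = \frac{189 a}{122}$
$\sqrt{o{\left(4 - 111 \right)} - 7909} = \sqrt{\frac{189 \left(4 - 111\right)}{122} - 7909} = \sqrt{\frac{189}{122} \left(-107\right) - 7909} = \sqrt{- \frac{20223}{122} - 7909} = \sqrt{- \frac{985121}{122}} = \frac{i \sqrt{120184762}}{122}$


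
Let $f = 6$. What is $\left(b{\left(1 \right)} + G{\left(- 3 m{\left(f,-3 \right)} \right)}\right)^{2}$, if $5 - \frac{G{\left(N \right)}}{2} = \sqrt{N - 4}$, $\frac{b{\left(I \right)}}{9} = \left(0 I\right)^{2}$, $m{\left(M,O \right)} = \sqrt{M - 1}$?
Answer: $4 \left(5 - i \sqrt{4 + 3 \sqrt{5}}\right)^{2} \approx 57.167 - 130.89 i$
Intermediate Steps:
$m{\left(M,O \right)} = \sqrt{-1 + M}$
$b{\left(I \right)} = 0$ ($b{\left(I \right)} = 9 \left(0 I\right)^{2} = 9 \cdot 0^{2} = 9 \cdot 0 = 0$)
$G{\left(N \right)} = 10 - 2 \sqrt{-4 + N}$ ($G{\left(N \right)} = 10 - 2 \sqrt{N - 4} = 10 - 2 \sqrt{-4 + N}$)
$\left(b{\left(1 \right)} + G{\left(- 3 m{\left(f,-3 \right)} \right)}\right)^{2} = \left(0 + \left(10 - 2 \sqrt{-4 - 3 \sqrt{-1 + 6}}\right)\right)^{2} = \left(0 + \left(10 - 2 \sqrt{-4 - 3 \sqrt{5}}\right)\right)^{2} = \left(10 - 2 \sqrt{-4 - 3 \sqrt{5}}\right)^{2}$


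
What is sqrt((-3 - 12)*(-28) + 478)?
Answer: sqrt(898) ≈ 29.967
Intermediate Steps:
sqrt((-3 - 12)*(-28) + 478) = sqrt(-15*(-28) + 478) = sqrt(420 + 478) = sqrt(898)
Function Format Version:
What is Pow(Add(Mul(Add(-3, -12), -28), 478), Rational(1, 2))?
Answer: Pow(898, Rational(1, 2)) ≈ 29.967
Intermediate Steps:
Pow(Add(Mul(Add(-3, -12), -28), 478), Rational(1, 2)) = Pow(Add(Mul(-15, -28), 478), Rational(1, 2)) = Pow(Add(420, 478), Rational(1, 2)) = Pow(898, Rational(1, 2))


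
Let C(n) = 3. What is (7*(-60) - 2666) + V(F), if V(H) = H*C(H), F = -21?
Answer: -3149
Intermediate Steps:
V(H) = 3*H (V(H) = H*3 = 3*H)
(7*(-60) - 2666) + V(F) = (7*(-60) - 2666) + 3*(-21) = (-420 - 2666) - 63 = -3086 - 63 = -3149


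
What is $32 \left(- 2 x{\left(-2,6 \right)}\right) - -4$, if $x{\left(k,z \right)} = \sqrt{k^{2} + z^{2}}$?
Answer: $4 - 128 \sqrt{10} \approx -400.77$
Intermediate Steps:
$32 \left(- 2 x{\left(-2,6 \right)}\right) - -4 = 32 \left(- 2 \sqrt{\left(-2\right)^{2} + 6^{2}}\right) - -4 = 32 \left(- 2 \sqrt{4 + 36}\right) + 4 = 32 \left(- 2 \sqrt{40}\right) + 4 = 32 \left(- 2 \cdot 2 \sqrt{10}\right) + 4 = 32 \left(- 4 \sqrt{10}\right) + 4 = - 128 \sqrt{10} + 4 = 4 - 128 \sqrt{10}$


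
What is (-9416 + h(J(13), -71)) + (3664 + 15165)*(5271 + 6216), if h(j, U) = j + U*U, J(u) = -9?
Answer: 216284339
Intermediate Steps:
h(j, U) = j + U**2
(-9416 + h(J(13), -71)) + (3664 + 15165)*(5271 + 6216) = (-9416 + (-9 + (-71)**2)) + (3664 + 15165)*(5271 + 6216) = (-9416 + (-9 + 5041)) + 18829*11487 = (-9416 + 5032) + 216288723 = -4384 + 216288723 = 216284339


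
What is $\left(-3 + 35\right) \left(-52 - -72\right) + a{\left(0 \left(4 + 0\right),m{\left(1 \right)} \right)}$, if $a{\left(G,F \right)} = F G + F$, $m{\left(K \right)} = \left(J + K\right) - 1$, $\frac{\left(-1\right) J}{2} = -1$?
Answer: $642$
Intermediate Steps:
$J = 2$ ($J = \left(-2\right) \left(-1\right) = 2$)
$m{\left(K \right)} = 1 + K$ ($m{\left(K \right)} = \left(2 + K\right) - 1 = 1 + K$)
$a{\left(G,F \right)} = F + F G$
$\left(-3 + 35\right) \left(-52 - -72\right) + a{\left(0 \left(4 + 0\right),m{\left(1 \right)} \right)} = \left(-3 + 35\right) \left(-52 - -72\right) + \left(1 + 1\right) \left(1 + 0 \left(4 + 0\right)\right) = 32 \left(-52 + 72\right) + 2 \left(1 + 0 \cdot 4\right) = 32 \cdot 20 + 2 \left(1 + 0\right) = 640 + 2 \cdot 1 = 640 + 2 = 642$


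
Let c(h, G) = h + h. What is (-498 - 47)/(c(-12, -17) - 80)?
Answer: 545/104 ≈ 5.2404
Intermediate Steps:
c(h, G) = 2*h
(-498 - 47)/(c(-12, -17) - 80) = (-498 - 47)/(2*(-12) - 80) = -545/(-24 - 80) = -545/(-104) = -545*(-1/104) = 545/104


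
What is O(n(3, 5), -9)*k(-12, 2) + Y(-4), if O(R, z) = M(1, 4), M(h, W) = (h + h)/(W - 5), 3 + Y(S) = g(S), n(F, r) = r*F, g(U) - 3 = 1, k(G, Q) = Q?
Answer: -3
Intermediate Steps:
g(U) = 4 (g(U) = 3 + 1 = 4)
n(F, r) = F*r
Y(S) = 1 (Y(S) = -3 + 4 = 1)
M(h, W) = 2*h/(-5 + W) (M(h, W) = (2*h)/(-5 + W) = 2*h/(-5 + W))
O(R, z) = -2 (O(R, z) = 2*1/(-5 + 4) = 2*1/(-1) = 2*1*(-1) = -2)
O(n(3, 5), -9)*k(-12, 2) + Y(-4) = -2*2 + 1 = -4 + 1 = -3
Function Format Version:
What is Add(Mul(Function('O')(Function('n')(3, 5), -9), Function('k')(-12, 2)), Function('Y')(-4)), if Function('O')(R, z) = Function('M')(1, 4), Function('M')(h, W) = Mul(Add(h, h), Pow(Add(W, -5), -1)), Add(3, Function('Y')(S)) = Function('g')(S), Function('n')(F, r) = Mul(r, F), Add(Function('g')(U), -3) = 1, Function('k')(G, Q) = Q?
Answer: -3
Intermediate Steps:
Function('g')(U) = 4 (Function('g')(U) = Add(3, 1) = 4)
Function('n')(F, r) = Mul(F, r)
Function('Y')(S) = 1 (Function('Y')(S) = Add(-3, 4) = 1)
Function('M')(h, W) = Mul(2, h, Pow(Add(-5, W), -1)) (Function('M')(h, W) = Mul(Mul(2, h), Pow(Add(-5, W), -1)) = Mul(2, h, Pow(Add(-5, W), -1)))
Function('O')(R, z) = -2 (Function('O')(R, z) = Mul(2, 1, Pow(Add(-5, 4), -1)) = Mul(2, 1, Pow(-1, -1)) = Mul(2, 1, -1) = -2)
Add(Mul(Function('O')(Function('n')(3, 5), -9), Function('k')(-12, 2)), Function('Y')(-4)) = Add(Mul(-2, 2), 1) = Add(-4, 1) = -3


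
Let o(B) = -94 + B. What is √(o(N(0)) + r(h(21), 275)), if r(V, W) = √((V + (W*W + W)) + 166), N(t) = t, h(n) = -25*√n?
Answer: √(-94 + √(76066 - 25*√21)) ≈ 13.476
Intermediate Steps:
r(V, W) = √(166 + V + W + W²) (r(V, W) = √((V + (W² + W)) + 166) = √((V + (W + W²)) + 166) = √((V + W + W²) + 166) = √(166 + V + W + W²))
√(o(N(0)) + r(h(21), 275)) = √((-94 + 0) + √(166 - 25*√21 + 275 + 275²)) = √(-94 + √(166 - 25*√21 + 275 + 75625)) = √(-94 + √(76066 - 25*√21))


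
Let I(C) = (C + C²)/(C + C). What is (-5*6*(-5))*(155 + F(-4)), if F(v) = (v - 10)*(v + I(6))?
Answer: 24300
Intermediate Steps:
I(C) = (C + C²)/(2*C) (I(C) = (C + C²)/((2*C)) = (C + C²)*(1/(2*C)) = (C + C²)/(2*C))
F(v) = (-10 + v)*(7/2 + v) (F(v) = (v - 10)*(v + (½ + (½)*6)) = (-10 + v)*(v + (½ + 3)) = (-10 + v)*(v + 7/2) = (-10 + v)*(7/2 + v))
(-5*6*(-5))*(155 + F(-4)) = (-5*6*(-5))*(155 + (-35 + (-4)² - 13/2*(-4))) = (-30*(-5))*(155 + (-35 + 16 + 26)) = 150*(155 + 7) = 150*162 = 24300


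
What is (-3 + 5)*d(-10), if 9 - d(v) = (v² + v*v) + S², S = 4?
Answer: -414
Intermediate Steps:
d(v) = -7 - 2*v² (d(v) = 9 - ((v² + v*v) + 4²) = 9 - ((v² + v²) + 16) = 9 - (2*v² + 16) = 9 - (16 + 2*v²) = 9 + (-16 - 2*v²) = -7 - 2*v²)
(-3 + 5)*d(-10) = (-3 + 5)*(-7 - 2*(-10)²) = 2*(-7 - 2*100) = 2*(-7 - 200) = 2*(-207) = -414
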